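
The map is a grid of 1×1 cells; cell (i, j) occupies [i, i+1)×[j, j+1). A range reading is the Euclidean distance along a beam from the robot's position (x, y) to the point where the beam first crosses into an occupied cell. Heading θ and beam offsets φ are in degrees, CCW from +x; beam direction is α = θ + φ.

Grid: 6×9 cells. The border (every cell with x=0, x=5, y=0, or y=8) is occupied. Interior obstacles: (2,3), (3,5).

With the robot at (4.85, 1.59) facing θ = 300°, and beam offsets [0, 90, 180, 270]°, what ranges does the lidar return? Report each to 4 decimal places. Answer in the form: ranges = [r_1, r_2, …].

beam 1: φ=0°, α=300°
  d=(0.5000,-0.8660)  start (4,1)  tX=0.3000 tY=0.6813  stride 1/|dx|=2.0000 1/|dy|=1.1547
    cross x-line → (5,1), t=0.3000 (wall)
  → r_1 = 0.3000
beam 2: φ=90°, α=30°
  d=(0.8660,0.5000)  start (4,1)  tX=0.1732 tY=0.8200  stride 1/|dx|=1.1547 1/|dy|=2.0000
    cross x-line → (5,1), t=0.1732 (wall)
  → r_2 = 0.1732
beam 3: φ=180°, α=120°
  d=(-0.5000,0.8660)  start (4,1)  tX=1.7000 tY=0.4734  stride 1/|dx|=2.0000 1/|dy|=1.1547
    cross y-line → (4,2), t=0.4734
    cross y-line → (4,3), t=1.6281
    cross x-line → (3,3), t=1.7000
    cross y-line → (3,4), t=2.7828
    cross x-line → (2,4), t=3.7000
    cross y-line → (2,5), t=3.9375
    cross y-line → (2,6), t=5.0922
    cross x-line → (1,6), t=5.7000
    cross y-line → (1,7), t=6.2469
    cross y-line → (1,8), t=7.4016 (wall)
  → r_3 = 7.4016
beam 4: φ=270°, α=210°
  d=(-0.8660,-0.5000)  start (4,1)  tX=0.9815 tY=1.1800  stride 1/|dx|=1.1547 1/|dy|=2.0000
    cross x-line → (3,1), t=0.9815
    cross y-line → (3,0), t=1.1800 (wall)
  → r_4 = 1.1800

ranges = [0.3000, 0.1732, 7.4016, 1.1800]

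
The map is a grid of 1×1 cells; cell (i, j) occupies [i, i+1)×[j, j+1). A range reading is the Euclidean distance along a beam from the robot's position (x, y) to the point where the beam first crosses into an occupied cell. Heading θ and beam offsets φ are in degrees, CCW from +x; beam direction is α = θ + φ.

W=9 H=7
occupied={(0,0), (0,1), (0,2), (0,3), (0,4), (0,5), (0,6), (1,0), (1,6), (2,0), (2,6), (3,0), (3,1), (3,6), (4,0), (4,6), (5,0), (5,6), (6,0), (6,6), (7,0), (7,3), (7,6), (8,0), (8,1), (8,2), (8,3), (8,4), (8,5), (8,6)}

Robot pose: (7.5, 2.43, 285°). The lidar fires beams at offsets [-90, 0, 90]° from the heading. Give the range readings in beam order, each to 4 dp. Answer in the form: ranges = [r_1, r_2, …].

ranges = [3.6235, 1.4804, 0.5176]

beam 1: φ=-90°, α=195°
  d=(-0.9659,-0.2588)  start (7,2)  tX=0.5176 tY=1.6614  stride 1/|dx|=1.0353 1/|dy|=3.8637
    cross x-line → (6,2), t=0.5176
    cross x-line → (5,2), t=1.5529
    cross y-line → (5,1), t=1.6614
    cross x-line → (4,1), t=2.5882
    cross x-line → (3,1), t=3.6235 (wall)
  → r_1 = 3.6235
beam 2: φ=0°, α=285°
  d=(0.2588,-0.9659)  start (7,2)  tX=1.9319 tY=0.4452  stride 1/|dx|=3.8637 1/|dy|=1.0353
    cross y-line → (7,1), t=0.4452
    cross y-line → (7,0), t=1.4804 (wall)
  → r_2 = 1.4804
beam 3: φ=90°, α=15°
  d=(0.9659,0.2588)  start (7,2)  tX=0.5176 tY=2.2023  stride 1/|dx|=1.0353 1/|dy|=3.8637
    cross x-line → (8,2), t=0.5176 (wall)
  → r_3 = 0.5176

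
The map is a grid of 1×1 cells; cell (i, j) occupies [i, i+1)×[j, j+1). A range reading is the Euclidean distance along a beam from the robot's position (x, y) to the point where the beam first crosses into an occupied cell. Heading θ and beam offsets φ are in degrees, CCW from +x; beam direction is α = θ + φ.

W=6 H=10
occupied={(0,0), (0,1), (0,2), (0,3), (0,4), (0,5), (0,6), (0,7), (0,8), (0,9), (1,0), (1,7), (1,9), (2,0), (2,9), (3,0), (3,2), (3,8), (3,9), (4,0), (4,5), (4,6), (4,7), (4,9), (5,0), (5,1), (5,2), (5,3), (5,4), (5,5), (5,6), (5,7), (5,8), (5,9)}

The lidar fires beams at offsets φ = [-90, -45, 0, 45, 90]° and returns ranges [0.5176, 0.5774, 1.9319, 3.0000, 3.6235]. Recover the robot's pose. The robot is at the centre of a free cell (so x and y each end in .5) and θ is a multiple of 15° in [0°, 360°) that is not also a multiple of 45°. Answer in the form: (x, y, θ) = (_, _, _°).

(x, y, θ) = (1.5, 5.5, 255°)

The pose lattice has 26·16 = 416 candidates. Test each by forward raycasting.
  (3.5, 5.5, 120°): beam 1 = 0.5774 ≠ 0.5176 ✗
  (1.5, 1.5, 120°): beam 1 = 1.7321 ≠ 0.5176 ✗
  (2.5, 4.5, 150°): beam 1 = 3.0000 ≠ 0.5176 ✗
  (3.5, 3.5, 240°): beam 1 = 2.8868 ≠ 0.5176 ✗
  …
  (1.5, 5.5, 255°): r_1=0.5176, r_2=0.5774, r_3=1.9319, r_4=3.0000, r_5=3.6235 — all match ✓
Unique over the lattice → pose = (1.5, 5.5, 255°).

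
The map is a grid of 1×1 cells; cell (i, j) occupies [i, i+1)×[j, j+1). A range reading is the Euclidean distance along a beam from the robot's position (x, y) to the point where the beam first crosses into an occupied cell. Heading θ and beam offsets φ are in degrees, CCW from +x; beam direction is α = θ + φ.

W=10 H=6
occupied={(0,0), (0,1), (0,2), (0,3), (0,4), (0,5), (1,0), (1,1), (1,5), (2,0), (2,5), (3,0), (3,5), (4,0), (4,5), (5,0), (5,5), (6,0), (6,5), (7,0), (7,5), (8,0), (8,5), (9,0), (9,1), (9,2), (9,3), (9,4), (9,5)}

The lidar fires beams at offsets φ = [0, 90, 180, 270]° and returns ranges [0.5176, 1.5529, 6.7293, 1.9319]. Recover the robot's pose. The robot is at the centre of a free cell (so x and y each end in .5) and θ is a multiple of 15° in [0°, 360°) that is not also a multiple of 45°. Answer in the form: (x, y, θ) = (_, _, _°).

(x, y, θ) = (8.5, 3.5, 15°)

Candidates: 31 free-cell centres × 16 headings = 496 poses. Raycast each; keep the one whose scan matches to 4 dp.
  (5.5, 3.5, 240°): beam 1 = 2.8868 ≠ 0.5176 ✗
  (3.5, 2.5, 165°): beam 1 = 2.5882 ≠ 0.5176 ✗
  (2.5, 4.5, 15°): beam 1 = 1.9319 ≠ 0.5176 ✗
  (7.5, 2.5, 255°): beam 1 = 1.5529 ≠ 0.5176 ✗
  …
  (8.5, 3.5, 15°): r_1=0.5176, r_2=1.5529, r_3=6.7293, r_4=1.9319 — all match ✓
Only this pose fits every beam.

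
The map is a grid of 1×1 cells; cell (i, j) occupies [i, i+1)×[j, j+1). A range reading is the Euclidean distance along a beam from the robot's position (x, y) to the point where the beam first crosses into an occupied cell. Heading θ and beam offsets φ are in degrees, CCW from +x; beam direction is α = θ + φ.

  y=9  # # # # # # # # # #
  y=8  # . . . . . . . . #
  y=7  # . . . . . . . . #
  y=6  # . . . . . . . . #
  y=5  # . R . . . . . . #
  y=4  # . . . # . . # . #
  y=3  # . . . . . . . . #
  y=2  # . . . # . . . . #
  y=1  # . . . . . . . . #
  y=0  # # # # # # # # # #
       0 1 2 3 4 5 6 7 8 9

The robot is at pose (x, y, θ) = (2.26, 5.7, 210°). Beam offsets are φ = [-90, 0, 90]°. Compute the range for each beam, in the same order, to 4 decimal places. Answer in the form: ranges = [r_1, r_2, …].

ranges = [2.5200, 1.4549, 3.4800]

beam 1: φ=-90°, α=120°
  cosα=-0.5000 sinα=0.8660 | (2,5) | tMaxX 0.5200 tMaxY 0.3464 | tΔX 2.0000 tΔY 1.1547
    t=0.3464 [y] (2,6)
    t=0.5200 [x] (1,6)
    t=1.5011 [y] (1,7)
    t=2.5200 [x] (0,7) — stop
  → r_1 = 2.5200
beam 2: φ=0°, α=210°
  cosα=-0.8660 sinα=-0.5000 | (2,5) | tMaxX 0.3002 tMaxY 1.4000 | tΔX 1.1547 tΔY 2.0000
    t=0.3002 [x] (1,5)
    t=1.4000 [y] (1,4)
    t=1.4549 [x] (0,4) — stop
  → r_2 = 1.4549
beam 3: φ=90°, α=300°
  cosα=0.5000 sinα=-0.8660 | (2,5) | tMaxX 1.4800 tMaxY 0.8083 | tΔX 2.0000 tΔY 1.1547
    t=0.8083 [y] (2,4)
    t=1.4800 [x] (3,4)
    t=1.9630 [y] (3,3)
    t=3.1177 [y] (3,2)
    t=3.4800 [x] (4,2) — stop
  → r_3 = 3.4800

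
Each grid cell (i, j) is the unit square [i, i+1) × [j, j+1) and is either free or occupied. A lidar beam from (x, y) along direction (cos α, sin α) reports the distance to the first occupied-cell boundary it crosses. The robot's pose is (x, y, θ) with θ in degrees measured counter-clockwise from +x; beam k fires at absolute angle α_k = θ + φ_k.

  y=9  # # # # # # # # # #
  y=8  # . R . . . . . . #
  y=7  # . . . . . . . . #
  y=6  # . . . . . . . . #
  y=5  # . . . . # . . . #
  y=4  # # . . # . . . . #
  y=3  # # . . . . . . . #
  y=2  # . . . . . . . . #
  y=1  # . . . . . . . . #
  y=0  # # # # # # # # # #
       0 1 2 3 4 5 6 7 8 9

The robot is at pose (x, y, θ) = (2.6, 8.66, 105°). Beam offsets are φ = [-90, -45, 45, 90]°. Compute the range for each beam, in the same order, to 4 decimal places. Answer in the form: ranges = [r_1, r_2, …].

ranges = [1.3137, 0.3926, 0.6800, 1.6564]

beam 1: φ=-90°, α=15°
  direction (0.9659, 0.2588); cell (2,8); t to first gridline: x 0.4141, y 1.3137 (then +1.0353 / +3.8637)
    (3,8) via x @ 0.4141
    (3,9) via y @ 1.3137  # hit
  → r_1 = 1.3137
beam 2: φ=-45°, α=60°
  direction (0.5000, 0.8660); cell (2,8); t to first gridline: x 0.8000, y 0.3926 (then +2.0000 / +1.1547)
    (2,9) via y @ 0.3926  # hit
  → r_2 = 0.3926
beam 3: φ=45°, α=150°
  direction (-0.8660, 0.5000); cell (2,8); t to first gridline: x 0.6928, y 0.6800 (then +1.1547 / +2.0000)
    (2,9) via y @ 0.6800  # hit
  → r_3 = 0.6800
beam 4: φ=90°, α=195°
  direction (-0.9659, -0.2588); cell (2,8); t to first gridline: x 0.6212, y 2.5500 (then +1.0353 / +3.8637)
    (1,8) via x @ 0.6212
    (0,8) via x @ 1.6564  # hit
  → r_4 = 1.6564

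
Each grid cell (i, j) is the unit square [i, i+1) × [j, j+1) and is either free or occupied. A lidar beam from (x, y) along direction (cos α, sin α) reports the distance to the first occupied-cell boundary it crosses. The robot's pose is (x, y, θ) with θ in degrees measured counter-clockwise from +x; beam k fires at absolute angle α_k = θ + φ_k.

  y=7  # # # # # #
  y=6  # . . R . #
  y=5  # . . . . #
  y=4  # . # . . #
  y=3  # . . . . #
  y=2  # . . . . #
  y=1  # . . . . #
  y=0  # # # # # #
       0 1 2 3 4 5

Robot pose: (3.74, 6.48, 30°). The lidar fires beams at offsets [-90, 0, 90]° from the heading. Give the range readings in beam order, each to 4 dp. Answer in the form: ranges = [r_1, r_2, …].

ranges = [2.5200, 1.0400, 0.6004]

beam 1: φ=-90°, α=300°
  d=(0.5000,-0.8660)  start (3,6)  tX=0.5200 tY=0.5543  stride 1/|dx|=2.0000 1/|dy|=1.1547
    cross x-line → (4,6), t=0.5200
    cross y-line → (4,5), t=0.5543
    cross y-line → (4,4), t=1.7090
    cross x-line → (5,4), t=2.5200 (wall)
  → r_1 = 2.5200
beam 2: φ=0°, α=30°
  d=(0.8660,0.5000)  start (3,6)  tX=0.3002 tY=1.0400  stride 1/|dx|=1.1547 1/|dy|=2.0000
    cross x-line → (4,6), t=0.3002
    cross y-line → (4,7), t=1.0400 (wall)
  → r_2 = 1.0400
beam 3: φ=90°, α=120°
  d=(-0.5000,0.8660)  start (3,6)  tX=1.4800 tY=0.6004  stride 1/|dx|=2.0000 1/|dy|=1.1547
    cross y-line → (3,7), t=0.6004 (wall)
  → r_3 = 0.6004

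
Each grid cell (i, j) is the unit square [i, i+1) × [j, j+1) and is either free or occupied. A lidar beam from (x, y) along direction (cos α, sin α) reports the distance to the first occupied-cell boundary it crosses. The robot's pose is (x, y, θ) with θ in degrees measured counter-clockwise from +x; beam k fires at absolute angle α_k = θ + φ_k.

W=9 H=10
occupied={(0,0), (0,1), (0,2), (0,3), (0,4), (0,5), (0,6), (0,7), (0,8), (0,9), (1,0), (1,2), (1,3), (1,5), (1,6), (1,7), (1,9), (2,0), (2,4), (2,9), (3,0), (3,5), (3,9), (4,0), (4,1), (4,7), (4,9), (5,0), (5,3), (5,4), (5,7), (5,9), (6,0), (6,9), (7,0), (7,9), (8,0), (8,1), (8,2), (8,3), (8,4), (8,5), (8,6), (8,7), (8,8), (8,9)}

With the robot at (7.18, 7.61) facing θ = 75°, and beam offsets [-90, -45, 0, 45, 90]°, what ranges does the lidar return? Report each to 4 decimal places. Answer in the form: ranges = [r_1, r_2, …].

ranges = [0.8489, 0.9469, 1.4390, 1.6050, 1.2216]

beam 1: φ=-90°, α=345°
  direction (0.9659, -0.2588); cell (7,7); t to first gridline: x 0.8489, y 2.3569 (then +1.0353 / +3.8637)
    (8,7) via x @ 0.8489  # hit
  → r_1 = 0.8489
beam 2: φ=-45°, α=30°
  direction (0.8660, 0.5000); cell (7,7); t to first gridline: x 0.9469, y 0.7800 (then +1.1547 / +2.0000)
    (7,8) via y @ 0.7800
    (8,8) via x @ 0.9469  # hit
  → r_2 = 0.9469
beam 3: φ=0°, α=75°
  direction (0.2588, 0.9659); cell (7,7); t to first gridline: x 3.1682, y 0.4038 (then +3.8637 / +1.0353)
    (7,8) via y @ 0.4038
    (7,9) via y @ 1.4390  # hit
  → r_3 = 1.4390
beam 4: φ=45°, α=120°
  direction (-0.5000, 0.8660); cell (7,7); t to first gridline: x 0.3600, y 0.4503 (then +2.0000 / +1.1547)
    (6,7) via x @ 0.3600
    (6,8) via y @ 0.4503
    (6,9) via y @ 1.6050  # hit
  → r_4 = 1.6050
beam 5: φ=90°, α=165°
  direction (-0.9659, 0.2588); cell (7,7); t to first gridline: x 0.1863, y 1.5068 (then +1.0353 / +3.8637)
    (6,7) via x @ 0.1863
    (5,7) via x @ 1.2216  # hit
  → r_5 = 1.2216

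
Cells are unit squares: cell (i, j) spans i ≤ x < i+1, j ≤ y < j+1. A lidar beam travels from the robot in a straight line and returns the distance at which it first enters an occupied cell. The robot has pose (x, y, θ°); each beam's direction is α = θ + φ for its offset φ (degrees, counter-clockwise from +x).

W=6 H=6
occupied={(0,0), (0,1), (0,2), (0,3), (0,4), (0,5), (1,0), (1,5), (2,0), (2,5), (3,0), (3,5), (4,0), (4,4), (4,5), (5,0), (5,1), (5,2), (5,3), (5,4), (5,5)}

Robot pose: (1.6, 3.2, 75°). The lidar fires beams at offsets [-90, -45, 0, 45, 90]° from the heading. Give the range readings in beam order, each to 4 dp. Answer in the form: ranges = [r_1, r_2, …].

ranges = [3.5199, 2.7713, 1.8635, 1.2000, 0.6212]

beam 1: φ=-90°, α=345°
  dir = (cos 345°, sin 345°) = (0.9659, -0.2588); from cell (1,3)
  next x-line at t=0.4141, next y-line at t=0.7727; Δt_x=1.0353, Δt_y=3.8637
    x: enter (2,3) at t=0.4141
    y: enter (2,2) at t=0.7727
    x: enter (3,2) at t=1.4494
    x: enter (4,2) at t=2.4847
    x: enter (5,2) at t=3.5199 ← occupied
  → r_1 = 3.5199
beam 2: φ=-45°, α=30°
  dir = (cos 30°, sin 30°) = (0.8660, 0.5000); from cell (1,3)
  next x-line at t=0.4619, next y-line at t=1.6000; Δt_x=1.1547, Δt_y=2.0000
    x: enter (2,3) at t=0.4619
    y: enter (2,4) at t=1.6000
    x: enter (3,4) at t=1.6166
    x: enter (4,4) at t=2.7713 ← occupied
  → r_2 = 2.7713
beam 3: φ=0°, α=75°
  dir = (cos 75°, sin 75°) = (0.2588, 0.9659); from cell (1,3)
  next x-line at t=1.5455, next y-line at t=0.8282; Δt_x=3.8637, Δt_y=1.0353
    y: enter (1,4) at t=0.8282
    x: enter (2,4) at t=1.5455
    y: enter (2,5) at t=1.8635 ← occupied
  → r_3 = 1.8635
beam 4: φ=45°, α=120°
  dir = (cos 120°, sin 120°) = (-0.5000, 0.8660); from cell (1,3)
  next x-line at t=1.2000, next y-line at t=0.9238; Δt_x=2.0000, Δt_y=1.1547
    y: enter (1,4) at t=0.9238
    x: enter (0,4) at t=1.2000 ← occupied
  → r_4 = 1.2000
beam 5: φ=90°, α=165°
  dir = (cos 165°, sin 165°) = (-0.9659, 0.2588); from cell (1,3)
  next x-line at t=0.6212, next y-line at t=3.0910; Δt_x=1.0353, Δt_y=3.8637
    x: enter (0,3) at t=0.6212 ← occupied
  → r_5 = 0.6212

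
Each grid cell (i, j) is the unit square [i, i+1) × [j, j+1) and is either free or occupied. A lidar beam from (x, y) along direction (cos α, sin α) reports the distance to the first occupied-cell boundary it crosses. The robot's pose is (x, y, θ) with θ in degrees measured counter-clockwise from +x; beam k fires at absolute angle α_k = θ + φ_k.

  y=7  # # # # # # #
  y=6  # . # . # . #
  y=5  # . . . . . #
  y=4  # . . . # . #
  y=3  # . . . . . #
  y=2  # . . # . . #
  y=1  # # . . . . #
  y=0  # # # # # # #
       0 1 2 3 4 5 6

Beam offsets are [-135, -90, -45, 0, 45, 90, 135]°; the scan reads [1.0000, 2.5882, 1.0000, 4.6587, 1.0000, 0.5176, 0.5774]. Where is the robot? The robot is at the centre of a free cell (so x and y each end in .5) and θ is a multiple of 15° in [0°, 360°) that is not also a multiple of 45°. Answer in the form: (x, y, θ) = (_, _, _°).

Enumerate (i+0.5, j+0.5, θ) over the 25 free cells and 16 admissible headings. For each, cast all 7 beams and compare to the given ranges.
  (1.5, 6.5, 165°): beam 1 = 0.5774 ≠ 1.0000 ✗
  (1.5, 4.5, 75°): beam 1 = 4.0415 ≠ 1.0000 ✗
  (4.5, 2.5, 105°): beam 1 = 1.7321 ≠ 1.0000 ✗
  (2.5, 3.5, 285°): beam 1 = 1.7321 ≠ 1.0000 ✗
  …
  (5.5, 5.5, 255°): r_1=1.0000, r_2=2.5882, r_3=1.0000, r_4=4.6587, r_5=1.0000, r_6=0.5176, r_7=0.5774 — all match ✓
Only this pose fits every beam.

(x, y, θ) = (5.5, 5.5, 255°)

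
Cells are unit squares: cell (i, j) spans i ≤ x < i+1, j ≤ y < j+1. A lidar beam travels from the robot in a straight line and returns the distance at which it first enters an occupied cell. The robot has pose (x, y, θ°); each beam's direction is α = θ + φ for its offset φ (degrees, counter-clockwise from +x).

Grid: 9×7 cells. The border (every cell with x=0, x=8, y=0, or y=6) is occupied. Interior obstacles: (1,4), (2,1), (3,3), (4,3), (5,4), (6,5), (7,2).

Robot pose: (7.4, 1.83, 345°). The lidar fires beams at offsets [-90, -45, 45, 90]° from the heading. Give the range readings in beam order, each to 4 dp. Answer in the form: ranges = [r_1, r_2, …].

ranges = [0.8593, 0.9584, 0.3400, 0.1760]

beam 1: φ=-90°, α=255°
  dir = (cos 255°, sin 255°) = (-0.2588, -0.9659); from cell (7,1)
  next x-line at t=1.5455, next y-line at t=0.8593; Δt_x=3.8637, Δt_y=1.0353
    y: enter (7,0) at t=0.8593 ← occupied
  → r_1 = 0.8593
beam 2: φ=-45°, α=300°
  dir = (cos 300°, sin 300°) = (0.5000, -0.8660); from cell (7,1)
  next x-line at t=1.2000, next y-line at t=0.9584; Δt_x=2.0000, Δt_y=1.1547
    y: enter (7,0) at t=0.9584 ← occupied
  → r_2 = 0.9584
beam 3: φ=45°, α=30°
  dir = (cos 30°, sin 30°) = (0.8660, 0.5000); from cell (7,1)
  next x-line at t=0.6928, next y-line at t=0.3400; Δt_x=1.1547, Δt_y=2.0000
    y: enter (7,2) at t=0.3400 ← occupied
  → r_3 = 0.3400
beam 4: φ=90°, α=75°
  dir = (cos 75°, sin 75°) = (0.2588, 0.9659); from cell (7,1)
  next x-line at t=2.3182, next y-line at t=0.1760; Δt_x=3.8637, Δt_y=1.0353
    y: enter (7,2) at t=0.1760 ← occupied
  → r_4 = 0.1760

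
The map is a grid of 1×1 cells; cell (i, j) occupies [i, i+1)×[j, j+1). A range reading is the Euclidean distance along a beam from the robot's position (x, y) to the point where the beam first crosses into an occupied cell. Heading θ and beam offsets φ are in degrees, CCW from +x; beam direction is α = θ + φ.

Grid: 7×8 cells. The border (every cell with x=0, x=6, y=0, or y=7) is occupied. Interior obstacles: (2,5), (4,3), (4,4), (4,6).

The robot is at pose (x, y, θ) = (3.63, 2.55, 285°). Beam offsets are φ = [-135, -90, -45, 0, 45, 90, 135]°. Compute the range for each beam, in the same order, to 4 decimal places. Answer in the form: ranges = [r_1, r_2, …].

ranges = [3.0369, 2.7228, 1.7898, 1.6047, 2.7366, 2.4536, 0.7400]

beam 1: φ=-135°, α=150°
  dir = (cos 150°, sin 150°) = (-0.8660, 0.5000); from cell (3,2)
  next x-line at t=0.7275, next y-line at t=0.9000; Δt_x=1.1547, Δt_y=2.0000
    x: enter (2,2) at t=0.7275
    y: enter (2,3) at t=0.9000
    x: enter (1,3) at t=1.8822
    y: enter (1,4) at t=2.9000
    x: enter (0,4) at t=3.0369 ← occupied
  → r_1 = 3.0369
beam 2: φ=-90°, α=195°
  dir = (cos 195°, sin 195°) = (-0.9659, -0.2588); from cell (3,2)
  next x-line at t=0.6522, next y-line at t=2.1250; Δt_x=1.0353, Δt_y=3.8637
    x: enter (2,2) at t=0.6522
    x: enter (1,2) at t=1.6875
    y: enter (1,1) at t=2.1250
    x: enter (0,1) at t=2.7228 ← occupied
  → r_2 = 2.7228
beam 3: φ=-45°, α=240°
  dir = (cos 240°, sin 240°) = (-0.5000, -0.8660); from cell (3,2)
  next x-line at t=1.2600, next y-line at t=0.6351; Δt_x=2.0000, Δt_y=1.1547
    y: enter (3,1) at t=0.6351
    x: enter (2,1) at t=1.2600
    y: enter (2,0) at t=1.7898 ← occupied
  → r_3 = 1.7898
beam 4: φ=0°, α=285°
  dir = (cos 285°, sin 285°) = (0.2588, -0.9659); from cell (3,2)
  next x-line at t=1.4296, next y-line at t=0.5694; Δt_x=3.8637, Δt_y=1.0353
    y: enter (3,1) at t=0.5694
    x: enter (4,1) at t=1.4296
    y: enter (4,0) at t=1.6047 ← occupied
  → r_4 = 1.6047
beam 5: φ=45°, α=330°
  dir = (cos 330°, sin 330°) = (0.8660, -0.5000); from cell (3,2)
  next x-line at t=0.4272, next y-line at t=1.1000; Δt_x=1.1547, Δt_y=2.0000
    x: enter (4,2) at t=0.4272
    y: enter (4,1) at t=1.1000
    x: enter (5,1) at t=1.5819
    x: enter (6,1) at t=2.7366 ← occupied
  → r_5 = 2.7366
beam 6: φ=90°, α=15°
  dir = (cos 15°, sin 15°) = (0.9659, 0.2588); from cell (3,2)
  next x-line at t=0.3831, next y-line at t=1.7387; Δt_x=1.0353, Δt_y=3.8637
    x: enter (4,2) at t=0.3831
    x: enter (5,2) at t=1.4183
    y: enter (5,3) at t=1.7387
    x: enter (6,3) at t=2.4536 ← occupied
  → r_6 = 2.4536
beam 7: φ=135°, α=60°
  dir = (cos 60°, sin 60°) = (0.5000, 0.8660); from cell (3,2)
  next x-line at t=0.7400, next y-line at t=0.5196; Δt_x=2.0000, Δt_y=1.1547
    y: enter (3,3) at t=0.5196
    x: enter (4,3) at t=0.7400 ← occupied
  → r_7 = 0.7400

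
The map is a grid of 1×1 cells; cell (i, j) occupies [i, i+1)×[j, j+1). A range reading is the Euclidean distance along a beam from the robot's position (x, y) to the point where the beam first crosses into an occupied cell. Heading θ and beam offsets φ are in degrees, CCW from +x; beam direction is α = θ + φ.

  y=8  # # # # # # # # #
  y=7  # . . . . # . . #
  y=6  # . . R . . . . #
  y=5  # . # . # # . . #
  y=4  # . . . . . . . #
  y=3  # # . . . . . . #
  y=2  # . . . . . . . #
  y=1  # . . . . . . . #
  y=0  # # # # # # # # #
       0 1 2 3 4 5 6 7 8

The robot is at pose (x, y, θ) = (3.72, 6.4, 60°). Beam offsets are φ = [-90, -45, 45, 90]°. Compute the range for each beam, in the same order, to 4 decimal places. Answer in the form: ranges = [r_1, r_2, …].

beam 1: φ=-90°, α=330°
  direction (0.8660, -0.5000); cell (3,6); t to first gridline: x 0.3233, y 0.8000 (then +1.1547 / +2.0000)
    (4,6) via x @ 0.3233
    (4,5) via y @ 0.8000  # hit
  → r_1 = 0.8000
beam 2: φ=-45°, α=15°
  direction (0.9659, 0.2588); cell (3,6); t to first gridline: x 0.2899, y 2.3182 (then +1.0353 / +3.8637)
    (4,6) via x @ 0.2899
    (5,6) via x @ 1.3252
    (5,7) via y @ 2.3182  # hit
  → r_2 = 2.3182
beam 3: φ=45°, α=105°
  direction (-0.2588, 0.9659); cell (3,6); t to first gridline: x 2.7819, y 0.6212 (then +3.8637 / +1.0353)
    (3,7) via y @ 0.6212
    (3,8) via y @ 1.6564  # hit
  → r_3 = 1.6564
beam 4: φ=90°, α=150°
  direction (-0.8660, 0.5000); cell (3,6); t to first gridline: x 0.8314, y 1.2000 (then +1.1547 / +2.0000)
    (2,6) via x @ 0.8314
    (2,7) via y @ 1.2000
    (1,7) via x @ 1.9861
    (0,7) via x @ 3.1408  # hit
  → r_4 = 3.1408

ranges = [0.8000, 2.3182, 1.6564, 3.1408]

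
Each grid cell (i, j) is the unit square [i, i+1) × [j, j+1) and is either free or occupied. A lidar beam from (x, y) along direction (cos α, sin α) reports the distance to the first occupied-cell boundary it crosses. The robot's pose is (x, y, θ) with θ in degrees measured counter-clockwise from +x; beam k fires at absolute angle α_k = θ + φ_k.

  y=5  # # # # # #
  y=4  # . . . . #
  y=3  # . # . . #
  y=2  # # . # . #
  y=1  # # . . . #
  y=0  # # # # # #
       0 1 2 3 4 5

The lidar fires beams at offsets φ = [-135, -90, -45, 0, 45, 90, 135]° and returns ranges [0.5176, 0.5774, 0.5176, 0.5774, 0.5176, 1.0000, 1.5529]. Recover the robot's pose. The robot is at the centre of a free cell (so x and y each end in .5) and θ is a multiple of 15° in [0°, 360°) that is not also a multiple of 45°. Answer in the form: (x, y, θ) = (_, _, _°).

(x, y, θ) = (2.5, 2.5, 150°)

The pose lattice has 12·16 = 192 candidates. Test each by forward raycasting.
  (4.5, 3.5, 120°): beam 3 = 1.5529 ≠ 0.5176 ✗
  (4.5, 4.5, 75°): beam 1 = 1.0000 ≠ 0.5176 ✗
  (4.5, 1.5, 300°): beam 1 = 2.5882 ≠ 0.5176 ✗
  (1.5, 3.5, 15°): beam 1 = 0.5774 ≠ 0.5176 ✗
  …
  (2.5, 2.5, 150°): r_1=0.5176, r_2=0.5774, r_3=0.5176, r_4=0.5774, r_5=0.5176, r_6=1.0000, r_7=1.5529 — all match ✓
No second candidate reproduces the full scan.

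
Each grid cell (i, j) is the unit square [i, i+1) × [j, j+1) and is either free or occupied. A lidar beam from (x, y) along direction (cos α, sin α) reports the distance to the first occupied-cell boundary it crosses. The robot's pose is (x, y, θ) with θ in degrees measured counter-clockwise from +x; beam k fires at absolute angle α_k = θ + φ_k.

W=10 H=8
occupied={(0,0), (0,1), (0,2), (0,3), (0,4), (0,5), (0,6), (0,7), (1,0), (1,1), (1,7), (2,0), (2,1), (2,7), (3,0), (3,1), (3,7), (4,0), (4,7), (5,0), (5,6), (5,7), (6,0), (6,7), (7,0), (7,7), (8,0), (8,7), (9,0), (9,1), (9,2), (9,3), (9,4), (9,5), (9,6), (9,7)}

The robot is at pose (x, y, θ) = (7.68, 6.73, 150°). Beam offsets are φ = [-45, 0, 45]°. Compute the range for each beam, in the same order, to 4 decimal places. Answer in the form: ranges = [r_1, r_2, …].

ranges = [0.2795, 0.5400, 1.7393]

beam 1: φ=-45°, α=105°
  direction (-0.2588, 0.9659); cell (7,6); t to first gridline: x 2.6273, y 0.2795 (then +3.8637 / +1.0353)
    (7,7) via y @ 0.2795  # hit
  → r_1 = 0.2795
beam 2: φ=0°, α=150°
  direction (-0.8660, 0.5000); cell (7,6); t to first gridline: x 0.7852, y 0.5400 (then +1.1547 / +2.0000)
    (7,7) via y @ 0.5400  # hit
  → r_2 = 0.5400
beam 3: φ=45°, α=195°
  direction (-0.9659, -0.2588); cell (7,6); t to first gridline: x 0.7040, y 2.8205 (then +1.0353 / +3.8637)
    (6,6) via x @ 0.7040
    (5,6) via x @ 1.7393  # hit
  → r_3 = 1.7393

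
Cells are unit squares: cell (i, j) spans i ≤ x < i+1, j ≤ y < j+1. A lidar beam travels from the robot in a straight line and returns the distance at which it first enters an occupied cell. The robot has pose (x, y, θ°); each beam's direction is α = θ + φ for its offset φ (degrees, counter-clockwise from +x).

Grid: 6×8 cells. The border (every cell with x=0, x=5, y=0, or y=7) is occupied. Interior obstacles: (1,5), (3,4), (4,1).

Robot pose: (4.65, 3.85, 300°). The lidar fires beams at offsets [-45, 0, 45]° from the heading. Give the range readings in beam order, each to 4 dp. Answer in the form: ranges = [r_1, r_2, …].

ranges = [1.9153, 0.7000, 0.3623]

beam 1: φ=-45°, α=255°
  d=(-0.2588,-0.9659)  start (4,3)  tX=2.5114 tY=0.8800  stride 1/|dx|=3.8637 1/|dy|=1.0353
    cross y-line → (4,2), t=0.8800
    cross y-line → (4,1), t=1.9153 (wall)
  → r_1 = 1.9153
beam 2: φ=0°, α=300°
  d=(0.5000,-0.8660)  start (4,3)  tX=0.7000 tY=0.9815  stride 1/|dx|=2.0000 1/|dy|=1.1547
    cross x-line → (5,3), t=0.7000 (wall)
  → r_2 = 0.7000
beam 3: φ=45°, α=345°
  d=(0.9659,-0.2588)  start (4,3)  tX=0.3623 tY=3.2841  stride 1/|dx|=1.0353 1/|dy|=3.8637
    cross x-line → (5,3), t=0.3623 (wall)
  → r_3 = 0.3623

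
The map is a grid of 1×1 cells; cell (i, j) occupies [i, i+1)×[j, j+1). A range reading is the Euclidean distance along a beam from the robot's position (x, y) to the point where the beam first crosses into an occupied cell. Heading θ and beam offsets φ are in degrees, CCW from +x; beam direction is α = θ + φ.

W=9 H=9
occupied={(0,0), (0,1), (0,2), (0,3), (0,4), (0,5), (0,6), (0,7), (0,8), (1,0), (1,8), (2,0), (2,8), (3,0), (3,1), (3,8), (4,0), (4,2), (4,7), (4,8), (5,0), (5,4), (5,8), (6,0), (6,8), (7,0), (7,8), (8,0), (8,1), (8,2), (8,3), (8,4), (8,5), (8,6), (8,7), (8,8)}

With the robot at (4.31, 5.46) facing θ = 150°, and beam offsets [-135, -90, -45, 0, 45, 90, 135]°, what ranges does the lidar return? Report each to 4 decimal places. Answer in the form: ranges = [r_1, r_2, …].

beam 1: φ=-135°, α=15°
  d=(0.9659,0.2588)  start (4,5)  tX=0.7143 tY=2.0864  stride 1/|dx|=1.0353 1/|dy|=3.8637
    cross x-line → (5,5), t=0.7143
    cross x-line → (6,5), t=1.7496
    cross y-line → (6,6), t=2.0864
    cross x-line → (7,6), t=2.7849
    cross x-line → (8,6), t=3.8202 (wall)
  → r_1 = 3.8202
beam 2: φ=-90°, α=60°
  d=(0.5000,0.8660)  start (4,5)  tX=1.3800 tY=0.6235  stride 1/|dx|=2.0000 1/|dy|=1.1547
    cross y-line → (4,6), t=0.6235
    cross x-line → (5,6), t=1.3800
    cross y-line → (5,7), t=1.7782
    cross y-line → (5,8), t=2.9329 (wall)
  → r_2 = 2.9329
beam 3: φ=-45°, α=105°
  d=(-0.2588,0.9659)  start (4,5)  tX=1.1977 tY=0.5590  stride 1/|dx|=3.8637 1/|dy|=1.0353
    cross y-line → (4,6), t=0.5590
    cross x-line → (3,6), t=1.1977
    cross y-line → (3,7), t=1.5943
    cross y-line → (3,8), t=2.6296 (wall)
  → r_3 = 2.6296
beam 4: φ=0°, α=150°
  d=(-0.8660,0.5000)  start (4,5)  tX=0.3580 tY=1.0800  stride 1/|dx|=1.1547 1/|dy|=2.0000
    cross x-line → (3,5), t=0.3580
    cross y-line → (3,6), t=1.0800
    cross x-line → (2,6), t=1.5127
    cross x-line → (1,6), t=2.6674
    cross y-line → (1,7), t=3.0800
    cross x-line → (0,7), t=3.8221 (wall)
  → r_4 = 3.8221
beam 5: φ=45°, α=195°
  d=(-0.9659,-0.2588)  start (4,5)  tX=0.3209 tY=1.7773  stride 1/|dx|=1.0353 1/|dy|=3.8637
    cross x-line → (3,5), t=0.3209
    cross x-line → (2,5), t=1.3562
    cross y-line → (2,4), t=1.7773
    cross x-line → (1,4), t=2.3915
    cross x-line → (0,4), t=3.4268 (wall)
  → r_5 = 3.4268
beam 6: φ=90°, α=240°
  d=(-0.5000,-0.8660)  start (4,5)  tX=0.6200 tY=0.5312  stride 1/|dx|=2.0000 1/|dy|=1.1547
    cross y-line → (4,4), t=0.5312
    cross x-line → (3,4), t=0.6200
    cross y-line → (3,3), t=1.6859
    cross x-line → (2,3), t=2.6200
    cross y-line → (2,2), t=2.8406
    cross y-line → (2,1), t=3.9953
    cross x-line → (1,1), t=4.6200
    cross y-line → (1,0), t=5.1500 (wall)
  → r_6 = 5.1500
beam 7: φ=135°, α=285°
  d=(0.2588,-0.9659)  start (4,5)  tX=2.6660 tY=0.4762  stride 1/|dx|=3.8637 1/|dy|=1.0353
    cross y-line → (4,4), t=0.4762
    cross y-line → (4,3), t=1.5115
    cross y-line → (4,2), t=2.5468 (wall)
  → r_7 = 2.5468

ranges = [3.8202, 2.9329, 2.6296, 3.8221, 3.4268, 5.1500, 2.5468]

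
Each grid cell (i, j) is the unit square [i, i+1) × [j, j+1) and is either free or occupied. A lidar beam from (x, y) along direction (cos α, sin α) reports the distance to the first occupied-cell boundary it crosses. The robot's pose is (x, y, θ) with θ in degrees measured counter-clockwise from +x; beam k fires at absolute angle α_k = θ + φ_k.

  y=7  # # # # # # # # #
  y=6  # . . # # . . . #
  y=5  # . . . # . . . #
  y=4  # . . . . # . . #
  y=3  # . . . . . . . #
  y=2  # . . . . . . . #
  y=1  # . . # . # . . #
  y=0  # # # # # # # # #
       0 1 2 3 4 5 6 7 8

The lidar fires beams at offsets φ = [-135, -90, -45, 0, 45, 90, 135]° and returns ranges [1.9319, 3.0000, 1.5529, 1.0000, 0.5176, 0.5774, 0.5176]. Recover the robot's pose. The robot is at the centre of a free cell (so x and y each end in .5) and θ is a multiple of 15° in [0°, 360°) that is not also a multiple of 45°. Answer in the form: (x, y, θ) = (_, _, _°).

(x, y, θ) = (7.5, 1.5, 210°)

The pose lattice has 36·16 = 576 candidates. Test each by forward raycasting.
  (4.5, 1.5, 300°): beam 1 = 0.5176 ≠ 1.9319 ✗
  (6.5, 6.5, 120°): beam 1 = 1.5529 ≠ 1.9319 ✗
  (1.5, 3.5, 105°): beam 1 = 4.0415 ≠ 1.9319 ✗
  (3.5, 5.5, 345°): beam 1 = 2.8868 ≠ 1.9319 ✗
  …
  (7.5, 1.5, 210°): r_1=1.9319, r_2=3.0000, r_3=1.5529, r_4=1.0000, r_5=0.5176, r_6=0.5774, r_7=0.5176 — all match ✓
No second candidate reproduces the full scan.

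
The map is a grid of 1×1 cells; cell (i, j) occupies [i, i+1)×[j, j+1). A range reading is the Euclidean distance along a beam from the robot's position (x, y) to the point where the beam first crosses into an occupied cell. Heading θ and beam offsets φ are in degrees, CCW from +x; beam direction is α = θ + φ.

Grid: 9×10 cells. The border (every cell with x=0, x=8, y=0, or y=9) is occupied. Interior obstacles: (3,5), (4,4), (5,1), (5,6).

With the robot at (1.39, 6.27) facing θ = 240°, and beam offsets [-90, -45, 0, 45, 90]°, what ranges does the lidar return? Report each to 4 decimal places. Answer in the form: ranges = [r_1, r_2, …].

beam 1: φ=-90°, α=150°
  dir = (cos 150°, sin 150°) = (-0.8660, 0.5000); from cell (1,6)
  next x-line at t=0.4503, next y-line at t=1.4600; Δt_x=1.1547, Δt_y=2.0000
    x: enter (0,6) at t=0.4503 ← occupied
  → r_1 = 0.4503
beam 2: φ=-45°, α=195°
  dir = (cos 195°, sin 195°) = (-0.9659, -0.2588); from cell (1,6)
  next x-line at t=0.4038, next y-line at t=1.0432; Δt_x=1.0353, Δt_y=3.8637
    x: enter (0,6) at t=0.4038 ← occupied
  → r_2 = 0.4038
beam 3: φ=0°, α=240°
  dir = (cos 240°, sin 240°) = (-0.5000, -0.8660); from cell (1,6)
  next x-line at t=0.7800, next y-line at t=0.3118; Δt_x=2.0000, Δt_y=1.1547
    y: enter (1,5) at t=0.3118
    x: enter (0,5) at t=0.7800 ← occupied
  → r_3 = 0.7800
beam 4: φ=45°, α=285°
  dir = (cos 285°, sin 285°) = (0.2588, -0.9659); from cell (1,6)
  next x-line at t=2.3569, next y-line at t=0.2795; Δt_x=3.8637, Δt_y=1.0353
    y: enter (1,5) at t=0.2795
    y: enter (1,4) at t=1.3148
    y: enter (1,3) at t=2.3501
    x: enter (2,3) at t=2.3569
    y: enter (2,2) at t=3.3854
    y: enter (2,1) at t=4.4206
    y: enter (2,0) at t=5.4559 ← occupied
  → r_4 = 5.4559
beam 5: φ=90°, α=330°
  dir = (cos 330°, sin 330°) = (0.8660, -0.5000); from cell (1,6)
  next x-line at t=0.7044, next y-line at t=0.5400; Δt_x=1.1547, Δt_y=2.0000
    y: enter (1,5) at t=0.5400
    x: enter (2,5) at t=0.7044
    x: enter (3,5) at t=1.8591 ← occupied
  → r_5 = 1.8591

ranges = [0.4503, 0.4038, 0.7800, 5.4559, 1.8591]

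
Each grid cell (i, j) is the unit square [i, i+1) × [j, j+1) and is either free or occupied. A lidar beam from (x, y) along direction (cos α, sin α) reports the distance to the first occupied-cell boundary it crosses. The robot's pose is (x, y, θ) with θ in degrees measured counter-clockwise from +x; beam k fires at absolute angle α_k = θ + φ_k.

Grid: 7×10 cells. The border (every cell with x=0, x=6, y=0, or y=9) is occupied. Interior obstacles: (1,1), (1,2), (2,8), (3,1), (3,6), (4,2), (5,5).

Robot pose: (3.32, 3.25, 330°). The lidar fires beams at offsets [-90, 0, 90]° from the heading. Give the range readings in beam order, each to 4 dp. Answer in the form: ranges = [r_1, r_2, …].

ranges = [2.5981, 0.7852, 5.3600]

beam 1: φ=-90°, α=240°
  cosα=-0.5000 sinα=-0.8660 | (3,3) | tMaxX 0.6400 tMaxY 0.2887 | tΔX 2.0000 tΔY 1.1547
    t=0.2887 [y] (3,2)
    t=0.6400 [x] (2,2)
    t=1.4434 [y] (2,1)
    t=2.5981 [y] (2,0) — stop
  → r_1 = 2.5981
beam 2: φ=0°, α=330°
  cosα=0.8660 sinα=-0.5000 | (3,3) | tMaxX 0.7852 tMaxY 0.5000 | tΔX 1.1547 tΔY 2.0000
    t=0.5000 [y] (3,2)
    t=0.7852 [x] (4,2) — stop
  → r_2 = 0.7852
beam 3: φ=90°, α=60°
  cosα=0.5000 sinα=0.8660 | (3,3) | tMaxX 1.3600 tMaxY 0.8660 | tΔX 2.0000 tΔY 1.1547
    t=0.8660 [y] (3,4)
    t=1.3600 [x] (4,4)
    t=2.0207 [y] (4,5)
    t=3.1754 [y] (4,6)
    t=3.3600 [x] (5,6)
    t=4.3301 [y] (5,7)
    t=5.3600 [x] (6,7) — stop
  → r_3 = 5.3600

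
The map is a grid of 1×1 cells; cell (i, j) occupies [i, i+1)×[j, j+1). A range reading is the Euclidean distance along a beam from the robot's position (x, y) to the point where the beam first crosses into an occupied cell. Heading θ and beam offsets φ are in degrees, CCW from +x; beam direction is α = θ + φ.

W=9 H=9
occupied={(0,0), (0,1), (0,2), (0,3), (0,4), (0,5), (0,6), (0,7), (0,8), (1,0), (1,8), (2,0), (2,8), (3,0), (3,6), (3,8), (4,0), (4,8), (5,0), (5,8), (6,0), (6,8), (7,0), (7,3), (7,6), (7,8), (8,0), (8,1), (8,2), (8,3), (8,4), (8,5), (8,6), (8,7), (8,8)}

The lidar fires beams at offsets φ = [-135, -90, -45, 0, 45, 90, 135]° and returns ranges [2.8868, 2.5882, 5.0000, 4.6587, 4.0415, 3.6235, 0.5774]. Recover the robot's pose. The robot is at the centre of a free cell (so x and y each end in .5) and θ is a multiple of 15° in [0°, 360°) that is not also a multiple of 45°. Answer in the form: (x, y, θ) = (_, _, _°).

Candidates: 46 free-cell centres × 16 headings = 736 poses. Raycast each; keep the one whose scan matches to 4 dp.
  (6.5, 1.5, 195°): beam 1 = 1.7321 ≠ 2.8868 ✗
  (2.5, 3.5, 60°): beam 1 = 2.5882 ≠ 2.8868 ✗
  (3.5, 1.5, 285°): beam 2 = 1.9319 ≠ 2.5882 ✗
  (7.5, 2.5, 105°): beam 1 = 0.5774 ≠ 2.8868 ✗
  …
  (3.5, 5.5, 285°): r_1=2.8868, r_2=2.5882, r_3=5.0000, r_4=4.6587, r_5=4.0415, r_6=3.6235, r_7=0.5774 — all match ✓
Only this pose fits every beam.

(x, y, θ) = (3.5, 5.5, 285°)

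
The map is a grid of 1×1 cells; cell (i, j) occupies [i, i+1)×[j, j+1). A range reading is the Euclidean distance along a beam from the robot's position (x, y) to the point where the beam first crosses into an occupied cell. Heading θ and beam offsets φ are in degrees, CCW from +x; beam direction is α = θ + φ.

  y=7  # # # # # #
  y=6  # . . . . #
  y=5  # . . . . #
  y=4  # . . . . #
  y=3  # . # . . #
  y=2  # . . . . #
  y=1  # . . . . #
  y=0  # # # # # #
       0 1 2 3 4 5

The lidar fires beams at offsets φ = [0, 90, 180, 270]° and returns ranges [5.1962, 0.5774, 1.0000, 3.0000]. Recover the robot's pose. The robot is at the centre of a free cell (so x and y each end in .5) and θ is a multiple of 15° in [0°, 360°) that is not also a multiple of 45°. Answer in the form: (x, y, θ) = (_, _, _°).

Enumerate (i+0.5, j+0.5, θ) over the 23 free cells and 16 admissible headings. For each, cast all 4 beams and compare to the given ranges.
  (3.5, 5.5, 60°): beam 1 = 1.7321 ≠ 5.1962 ✗
  (3.5, 2.5, 255°): beam 1 = 1.5529 ≠ 5.1962 ✗
  (4.5, 4.5, 210°): beam 1 = 1.7321 ≠ 5.1962 ✗
  (2.5, 1.5, 330°): beam 1 = 1.0000 ≠ 5.1962 ✗
  (3.5, 4.5, 330°): beam 1 = 1.7321 ≠ 5.1962 ✗
  …
  (4.5, 5.5, 240°): r_1=5.1962, r_2=0.5774, r_3=1.0000, r_4=3.0000 — all match ✓
Unique over the lattice → pose = (4.5, 5.5, 240°).

(x, y, θ) = (4.5, 5.5, 240°)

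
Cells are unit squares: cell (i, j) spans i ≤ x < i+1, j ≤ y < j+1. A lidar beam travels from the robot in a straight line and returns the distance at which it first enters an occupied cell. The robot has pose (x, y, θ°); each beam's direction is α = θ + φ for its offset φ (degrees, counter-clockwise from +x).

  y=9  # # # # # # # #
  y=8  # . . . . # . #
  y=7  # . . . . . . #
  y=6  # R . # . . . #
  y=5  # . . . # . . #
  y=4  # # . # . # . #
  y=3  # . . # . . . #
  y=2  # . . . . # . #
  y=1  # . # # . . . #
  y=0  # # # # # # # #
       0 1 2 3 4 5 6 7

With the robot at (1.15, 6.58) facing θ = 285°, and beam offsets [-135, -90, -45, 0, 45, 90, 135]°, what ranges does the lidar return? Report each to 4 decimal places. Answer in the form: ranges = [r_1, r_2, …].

beam 1: φ=-135°, α=150°
  dir = (cos 150°, sin 150°) = (-0.8660, 0.5000); from cell (1,6)
  next x-line at t=0.1732, next y-line at t=0.8400; Δt_x=1.1547, Δt_y=2.0000
    x: enter (0,6) at t=0.1732 ← occupied
  → r_1 = 0.1732
beam 2: φ=-90°, α=195°
  dir = (cos 195°, sin 195°) = (-0.9659, -0.2588); from cell (1,6)
  next x-line at t=0.1553, next y-line at t=2.2409; Δt_x=1.0353, Δt_y=3.8637
    x: enter (0,6) at t=0.1553 ← occupied
  → r_2 = 0.1553
beam 3: φ=-45°, α=240°
  dir = (cos 240°, sin 240°) = (-0.5000, -0.8660); from cell (1,6)
  next x-line at t=0.3000, next y-line at t=0.6697; Δt_x=2.0000, Δt_y=1.1547
    x: enter (0,6) at t=0.3000 ← occupied
  → r_3 = 0.3000
beam 4: φ=0°, α=285°
  dir = (cos 285°, sin 285°) = (0.2588, -0.9659); from cell (1,6)
  next x-line at t=3.2841, next y-line at t=0.6005; Δt_x=3.8637, Δt_y=1.0353
    y: enter (1,5) at t=0.6005
    y: enter (1,4) at t=1.6357 ← occupied
  → r_4 = 1.6357
beam 5: φ=45°, α=330°
  dir = (cos 330°, sin 330°) = (0.8660, -0.5000); from cell (1,6)
  next x-line at t=0.9815, next y-line at t=1.1600; Δt_x=1.1547, Δt_y=2.0000
    x: enter (2,6) at t=0.9815
    y: enter (2,5) at t=1.1600
    x: enter (3,5) at t=2.1362
    y: enter (3,4) at t=3.1600 ← occupied
  → r_5 = 3.1600
beam 6: φ=90°, α=15°
  dir = (cos 15°, sin 15°) = (0.9659, 0.2588); from cell (1,6)
  next x-line at t=0.8800, next y-line at t=1.6228; Δt_x=1.0353, Δt_y=3.8637
    x: enter (2,6) at t=0.8800
    y: enter (2,7) at t=1.6228
    x: enter (3,7) at t=1.9153
    x: enter (4,7) at t=2.9505
    x: enter (5,7) at t=3.9858
    x: enter (6,7) at t=5.0211
    y: enter (6,8) at t=5.4865
    x: enter (7,8) at t=6.0564 ← occupied
  → r_6 = 6.0564
beam 7: φ=135°, α=60°
  dir = (cos 60°, sin 60°) = (0.5000, 0.8660); from cell (1,6)
  next x-line at t=1.7000, next y-line at t=0.4850; Δt_x=2.0000, Δt_y=1.1547
    y: enter (1,7) at t=0.4850
    y: enter (1,8) at t=1.6397
    x: enter (2,8) at t=1.7000
    y: enter (2,9) at t=2.7944 ← occupied
  → r_7 = 2.7944

ranges = [0.1732, 0.1553, 0.3000, 1.6357, 3.1600, 6.0564, 2.7944]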